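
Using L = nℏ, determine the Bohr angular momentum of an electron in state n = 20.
2.11e-33 J·s (or 20ℏ)

In the Bohr model, angular momentum is quantized:
L = nℏ

where ℏ = h/(2π) = 1.0546e-34 J·s

For n = 20:
L = 20 × 1.0546e-34 J·s
L = 2.11e-33 J·s

This can also be written as L = 20ℏ.
The angular momentum is an integer multiple of the reduced Planck constant.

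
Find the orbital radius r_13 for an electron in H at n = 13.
8.9431 nm (or 89.4309 Å)

The Bohr radius formula is:
r_n = n² a₀ / Z

where a₀ = 0.0529177 nm is the Bohr radius.

For H (Z = 1) at n = 13:
r_13 = 13² × 0.0529177 nm / 1
r_13 = 169 × 0.0529177 nm / 1
r_13 = 8.94309 nm / 1
r_13 = 8.9431 nm

The electron orbits at approximately 8.9431 nm from the nucleus.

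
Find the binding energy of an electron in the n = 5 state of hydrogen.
0.5442 eV

The ionization energy is the energy needed to remove the electron completely (n → ∞).

For hydrogen, E_n = -13.6057 eV / n².

At n = 5: E_5 = -13.6057 / 5² = -0.5442280 eV
At n = ∞: E_∞ = 0 eV

Ionization energy = E_∞ - E_5 = 0 - (-0.5442280) = 0.5442280 eV
Ionization energy ≈ 0.5442 eV

This is also called the binding energy of the electron in state n = 5.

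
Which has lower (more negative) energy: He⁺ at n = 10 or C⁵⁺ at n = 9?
C⁵⁺ at n = 9 (E = -6.05 eV)

Using E_n = -13.6057 Z² / n² eV:

He⁺ (Z = 2) at n = 10:
E = -13.6057 × 2² / 10² = -13.6057 × 4 / 100 = -0.54423 eV

C⁵⁺ (Z = 6) at n = 9:
E = -13.6057 × 6² / 9² = -13.6057 × 36 / 81 = -6.04698 eV

Since -6.04698 eV < -0.54423 eV,
C⁵⁺ at n = 9 is more tightly bound (requires more energy to ionize).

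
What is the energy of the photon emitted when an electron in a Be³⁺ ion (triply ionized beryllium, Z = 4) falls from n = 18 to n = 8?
2.73 eV

The energy levels are E_n = -13.6057 Z² eV / n².

Energy at n = 18: E_18 = -13.6057 × 4² / 18² = -0.67189 eV
Energy at n = 8: E_8 = -13.6057 × 4² / 8² = -3.40143 eV

For emission (electron falling to lower state), the photon energy is:
E_photon = E_18 - E_8 = |-0.67189 - (-3.40143)|
E_photon = 2.73 eV

This energy is carried away by the emitted photon.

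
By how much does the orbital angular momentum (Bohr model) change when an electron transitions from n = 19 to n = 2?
1.7928e-33 J·s (or 17ℏ)

In the Bohr model, L_n = nℏ where ℏ = 1.054572e-34 J·s.

L_19 = 19ℏ = 2.003687e-33 J·s
L_2 = 2ℏ = 2.109144e-34 J·s

ΔL = L_19 - L_2 = (19 - 2)ℏ = 17ℏ
ΔL = 17 × 1.054572e-34 J·s = 1.7928e-33 J·s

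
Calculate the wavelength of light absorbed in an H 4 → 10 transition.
1735.7431 nm

First, find the transition energy using E_n = -13.6057 / n² eV:
E_4 = -13.6057 / 4² = -0.8503562500 eV
E_10 = -13.6057 / 10² = -0.1360570000 eV

Photon energy: |ΔE| = |E_10 - E_4| = 0.7142992500 eV

Convert to wavelength using E = hc/λ with hc = 1239.84 eV·nm:
λ = hc/E = 1239.84 eV·nm / 0.7142992500 eV
λ = 1735.7431 nm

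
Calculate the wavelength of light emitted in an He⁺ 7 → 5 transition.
1162.81228 nm

First, find the transition energy using E_n = -13.6057 Z² / n² eV:
E_7 = -13.6057 × 2² / 7² = -1.1106693878 eV
E_5 = -13.6057 × 2² / 5² = -2.1769120000 eV

Photon energy: |ΔE| = |E_5 - E_7| = 1.0662426122 eV

Convert to wavelength using E = hc/λ with hc = 1239.84 eV·nm:
λ = hc/E = 1239.84 eV·nm / 1.0662426122 eV
λ = 1162.81228 nm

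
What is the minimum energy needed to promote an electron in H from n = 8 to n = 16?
0.15944 eV

The energy levels of a hydrogen-like atom are E_n = -13.6057 eV / n².

Energy at n = 8: E_8 = -13.6057 / 8² = -0.21258906 eV
Energy at n = 16: E_16 = -13.6057 / 16² = -0.05314727 eV

The excitation energy is the difference:
ΔE = E_16 - E_8
ΔE = -0.05314727 - (-0.21258906)
ΔE = 0.15944 eV

Since this is positive, energy must be absorbed (photon absorption).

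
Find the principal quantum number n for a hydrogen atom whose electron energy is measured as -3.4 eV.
n = 2

The exact energy levels follow E_n = -13.6057 eV / n².

The measured value (-3.4 eV) is reported to only 2 significant figures, so we must test candidate n values and see which one matches to that precision.

Candidate energies:
  n = 1:  E = -13.6057/1² = -13.60570 eV
  n = 2:  E = -13.6057/2² = -3.40143 eV  ← matches
  n = 3:  E = -13.6057/3² = -1.51174 eV
  n = 4:  E = -13.6057/4² = -0.85036 eV

Checking against the measurement of -3.4 eV (2 sig figs), only n = 2 agrees:
E_2 = -3.40143 eV, which rounds to -3.4 eV ✓

Therefore n = 2.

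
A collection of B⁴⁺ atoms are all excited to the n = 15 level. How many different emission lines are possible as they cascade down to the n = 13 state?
3

The electron can occupy levels n = 13, 14, ..., 15 during de-excitation — that is m = 15 - 13 + 1 = 3 distinct levels.

The number of distinct spectral lines equals the number of ways to choose 2 of these m levels (each pair gives one possible emission transition):

Number of lines = m(m-1)/2 = 3×2/2 = 3

These correspond to all possible transitions between the 3 levels:
15 → 14, 15 → 13, 14 → 13

Each transition produces a photon with a unique energy (and thus wavelength). This count does not depend on Z.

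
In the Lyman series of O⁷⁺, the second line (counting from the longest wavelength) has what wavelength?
1.60183 nm

The lines of a series are numbered from the longest wavelength (smallest ΔE) outward; the second line is the transition from n = n_f + 2 to n_f.
The Lyman series has all transitions ending at n_f = 1.

For O⁷⁺ (Z = 8), the second line (β-line) is the jump from n = 3 to n = 1:
E_3 = -13.6057 × 8² / 3² = -96.7516444 eV
E_1 = -13.6057 × 8² / 1² = -870.7648000 eV
ΔE = E_3 - E_1 = 774.0131556 eV

λ = hc/E = 1239.84 eV·nm / 774.0131556 eV
λ = 1.60183 nm

This is the β-line of the Lyman series in O⁷⁺.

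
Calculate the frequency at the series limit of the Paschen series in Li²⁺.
3.290e+15 Hz

The series limit corresponds to the transition from n = ∞ to n = 3.
This is the highest energy (shortest wavelength) transition in the Paschen series.

E_∞ = 0 eV
E_3 = -13.6057 × 3² / 3² = -13.60570 eV

Energy at series limit:
ΔE = E_∞ - E_3 = 0 - (-13.60570) = 13.60570 eV
E = 13.60570 eV × (1.602177 × 10⁻¹⁹ J/eV) = 2.17987e-18 J
f = E/h = 2.17987e-18 J / (6.62607 × 10⁻³⁴ J·s) = 3.290e+15 Hz

This energy equals the ionization energy from the n = 3 state of Li²⁺.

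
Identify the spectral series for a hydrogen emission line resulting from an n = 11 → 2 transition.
Balmer series

The spectral series in hydrogen are named based on the final (lower) energy level:
- Lyman series: n_final = 1 (ultraviolet)
- Balmer series: n_final = 2 (visible/near-UV)
- Paschen series: n_final = 3 (infrared)
- Brackett series: n_final = 4 (infrared)
- Pfund series: n_final = 5 (far infrared)

Since this transition ends at n = 2, it belongs to the Balmer series.

For reference, this 11 → 2 line has photon energy
ΔE = 13.6057 eV × (1/2² - 1/11²) = 3.2889812 eV,
corresponding to wavelength λ = hc/ΔE = 1239.84 eV·nm / 3.2889812 eV = 376.968 nm in the visible/near-UV region.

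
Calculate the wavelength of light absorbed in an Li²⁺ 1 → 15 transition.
10.17 nm

First, find the transition energy using E_n = -13.6057 Z² / n² eV:
E_1 = -13.6057 × 3² / 1² = -122.4513 eV
E_15 = -13.6057 × 3² / 15² = -0.5442 eV

Photon energy: |ΔE| = |E_15 - E_1| = 121.9071 eV

Convert to wavelength using E = hc/λ with hc = 1239.84 eV·nm:
λ = hc/E = 1239.84 eV·nm / 121.9071 eV
λ = 10.17 nm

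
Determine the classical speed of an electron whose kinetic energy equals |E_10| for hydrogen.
2.18769e+05 m/s (or 0.0730% of c)

The binding energy at n = 10 for hydrogen is:
E_10 = -13.6057/10² = -0.136057000 eV
|E_10| = 0.136057000 eV

Convert to Joules:
KE = 0.136057000 eV × (1.602177 × 10⁻¹⁹ J/eV) = 2.1798740e-20 J

Using KE = ½mv²:
v = √(2·KE/m_e)
v = √(2 × 2.1798740e-20 J / 9.10938 × 10⁻³¹ kg)
v = 2.18769e+05 m/s

This is approximately 0.0730% the speed of light.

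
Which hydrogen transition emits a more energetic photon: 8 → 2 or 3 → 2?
8 → 2

Calculate the energy for each transition:

Transition 8 → 2:
ΔE₁ = |E_2 - E_8| = |-13.6057/2² - (-13.6057/8²)|
ΔE₁ = |-3.401425000 - (-0.212589063)| = 3.188836 eV

Transition 3 → 2:
ΔE₂ = |E_2 - E_3| = |-13.6057/2² - (-13.6057/3²)|
ΔE₂ = |-3.401425000 - (-1.511744444)| = 1.889681 eV

Since 3.188836 eV > 1.889681 eV, the transition 8 → 2 emits the more energetic photon.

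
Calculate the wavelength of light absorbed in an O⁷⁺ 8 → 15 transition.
127.351 nm

First, find the transition energy using E_n = -13.6057 Z² / n² eV:
E_8 = -13.6057 × 8² / 8² = -13.6057000 eV
E_15 = -13.6057 × 8² / 15² = -3.8700658 eV

Photon energy: |ΔE| = |E_15 - E_8| = 9.7356342 eV

Convert to wavelength using E = hc/λ with hc = 1239.84 eV·nm:
λ = hc/E = 1239.84 eV·nm / 9.7356342 eV
λ = 127.351 nm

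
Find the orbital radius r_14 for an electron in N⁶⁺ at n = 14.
1.4817 nm (or 14.8170 Å)

The Bohr radius formula is:
r_n = n² a₀ / Z

where a₀ = 0.0529177 nm is the Bohr radius.

For N⁶⁺ (Z = 7) at n = 14:
r_14 = 14² × 0.0529177 nm / 7
r_14 = 196 × 0.0529177 nm / 7
r_14 = 10.37187 nm / 7
r_14 = 1.4817 nm

The electron orbits at approximately 1.4817 nm from the nucleus.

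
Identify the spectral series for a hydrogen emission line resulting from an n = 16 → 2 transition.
Balmer series

The spectral series in hydrogen are named based on the final (lower) energy level:
- Lyman series: n_final = 1 (ultraviolet)
- Balmer series: n_final = 2 (visible/near-UV)
- Paschen series: n_final = 3 (infrared)
- Brackett series: n_final = 4 (infrared)
- Pfund series: n_final = 5 (far infrared)

Since this transition ends at n = 2, it belongs to the Balmer series.

For reference, this 16 → 2 line has photon energy
ΔE = 13.6057 eV × (1/2² - 1/16²) = 3.34827773 eV,
corresponding to wavelength λ = hc/ΔE = 1239.84 eV·nm / 3.34827773 eV = 370.2919 nm in the visible/near-UV region.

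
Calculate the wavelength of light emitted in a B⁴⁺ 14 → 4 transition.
63.50505 nm

First, find the transition energy using E_n = -13.6057 Z² / n² eV:
E_14 = -13.6057 × 5² / 14² = -1.7354209 eV
E_4 = -13.6057 × 5² / 4² = -21.2589063 eV

Photon energy: |ΔE| = |E_4 - E_14| = 19.5234854 eV

Convert to wavelength using E = hc/λ with hc = 1239.84 eV·nm:
λ = hc/E = 1239.84 eV·nm / 19.5234854 eV
λ = 63.50505 nm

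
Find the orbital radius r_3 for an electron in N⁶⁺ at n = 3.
0.0680 nm (or 0.6804 Å)

The Bohr radius formula is:
r_n = n² a₀ / Z

where a₀ = 0.0529177 nm is the Bohr radius.

For N⁶⁺ (Z = 7) at n = 3:
r_3 = 3² × 0.0529177 nm / 7
r_3 = 9 × 0.0529177 nm / 7
r_3 = 0.47626 nm / 7
r_3 = 0.0680 nm

The electron orbits at approximately 0.0680 nm from the nucleus.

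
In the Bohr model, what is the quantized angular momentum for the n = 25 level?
2.636e-33 J·s (or 25ℏ)

In the Bohr model, angular momentum is quantized:
L = nℏ

where ℏ = h/(2π) = 1.05457e-34 J·s

For n = 25:
L = 25 × 1.05457e-34 J·s
L = 2.636e-33 J·s

This can also be written as L = 25ℏ.
The angular momentum is an integer multiple of the reduced Planck constant.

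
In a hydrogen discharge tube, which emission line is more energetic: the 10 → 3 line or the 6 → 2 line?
6 → 2

Calculate the energy for each transition:

Transition 10 → 3:
ΔE₁ = |E_3 - E_10| = |-13.6057/3² - (-13.6057/10²)|
ΔE₁ = |-1.51174444 - (-0.13605700)| = 1.37569 eV

Transition 6 → 2:
ΔE₂ = |E_2 - E_6| = |-13.6057/2² - (-13.6057/6²)|
ΔE₂ = |-3.40142500 - (-0.37793611)| = 3.02349 eV

Since 3.02349 eV > 1.37569 eV, the transition 6 → 2 emits the more energetic photon.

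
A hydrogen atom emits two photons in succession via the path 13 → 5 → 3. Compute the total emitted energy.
1.431237 eV

The energy levels of hydrogen are E_n = -13.6057 / n² eV.

First transition (13 → 5):
ΔE₁ = |E_5 - E_13|
ΔE₁ = |-0.544228000000 - (-0.080507100592)| = 0.463720899 eV

Second transition (5 → 3):
ΔE₂ = |E_3 - E_5|
ΔE₂ = |-1.511744444444 - (-0.544228000000)| = 0.967516444 eV

Total energy released:
E_total = ΔE₁ + ΔE₂ = 0.463720899 + 0.967516444 = 1.431237 eV

Note: This equals the direct transition 13 → 3: 1.431237 eV ✓
Energy is conserved regardless of the path taken.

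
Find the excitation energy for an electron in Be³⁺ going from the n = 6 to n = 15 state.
5.079461 eV

The energy levels of a hydrogen-like atom are E_n = -13.6057 Z² eV / n².

Energy at n = 6: E_6 = -13.6057 × 4² / 6² = -6.046977778 eV
Energy at n = 15: E_15 = -13.6057 × 4² / 15² = -0.967516444 eV

The excitation energy is the difference:
ΔE = E_15 - E_6
ΔE = -0.967516444 - (-6.046977778)
ΔE = 5.079461 eV

Since this is positive, energy must be absorbed (photon absorption).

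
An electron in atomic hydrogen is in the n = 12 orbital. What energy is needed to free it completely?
0.0945 eV

The ionization energy is the energy needed to remove the electron completely (n → ∞).

For hydrogen, E_n = -13.6057 eV / n².

At n = 12: E_12 = -13.6057 / 12² = -0.0944840 eV
At n = ∞: E_∞ = 0 eV

Ionization energy = E_∞ - E_12 = 0 - (-0.0944840) = 0.0944840 eV
Ionization energy ≈ 0.0945 eV

This is also called the binding energy of the electron in state n = 12.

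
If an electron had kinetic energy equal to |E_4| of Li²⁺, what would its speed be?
1.64077e+06 m/s (or 0.5473% of c)

The binding energy at n = 4 for Li²⁺ is:
E_4 = -13.6057 × 3²/4² = -7.65320625 eV
|E_4| = 7.65320625 eV

Convert to Joules:
KE = 7.65320625 eV × (1.602177 × 10⁻¹⁹ J/eV) = 1.2261791e-18 J

Using KE = ½mv²:
v = √(2·KE/m_e)
v = √(2 × 1.2261791e-18 J / 9.10938 × 10⁻³¹ kg)
v = 1.64077e+06 m/s

This is approximately 0.5473% the speed of light.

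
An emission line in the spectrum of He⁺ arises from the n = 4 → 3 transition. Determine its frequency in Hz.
6.40e+14 Hz

First, find the transition energy:
E_4 = -13.6057 × 2² / 4² = -3.40142500 eV
E_3 = -13.6057 × 2² / 3² = -6.04697778 eV
|ΔE| = |E_3 - E_4| = 2.64555278 eV

Convert to Joules: E = 2.64555278 eV × (1.602177 × 10⁻¹⁹ J/eV) = 4.2386e-19 J

Using E = hf:
f = E/h = 4.2386e-19 J / (6.62607 × 10⁻³⁴ J·s)
f = 6.40e+14 Hz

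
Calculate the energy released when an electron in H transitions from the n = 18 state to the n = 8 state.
0.17060 eV

The energy levels are E_n = -13.6057 eV / n².

Energy at n = 18: E_18 = -13.6057 / 18² = -0.04199290 eV
Energy at n = 8: E_8 = -13.6057 / 8² = -0.21258906 eV

For emission (electron falling to lower state), the photon energy is:
E_photon = E_18 - E_8 = |-0.04199290 - (-0.21258906)|
E_photon = 0.17060 eV

This energy is carried away by the emitted photon.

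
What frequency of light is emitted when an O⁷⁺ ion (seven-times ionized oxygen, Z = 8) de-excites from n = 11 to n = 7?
2.557e+15 Hz

First, find the transition energy:
E_11 = -13.6057 × 8² / 11² = -7.19640 eV
E_7 = -13.6057 × 8² / 7² = -17.77071 eV
|ΔE| = |E_7 - E_11| = 10.57431 eV

Convert to Joules: E = 10.57431 eV × (1.602177 × 10⁻¹⁹ J/eV) = 1.69419e-18 J

Using E = hf:
f = E/h = 1.69419e-18 J / (6.62607 × 10⁻³⁴ J·s)
f = 2.557e+15 Hz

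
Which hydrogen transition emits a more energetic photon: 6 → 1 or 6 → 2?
6 → 1

Calculate the energy for each transition:

Transition 6 → 1:
ΔE₁ = |E_1 - E_6| = |-13.6057/1² - (-13.6057/6²)|
ΔE₁ = |-13.605700000 - (-0.377936111)| = 13.227764 eV

Transition 6 → 2:
ΔE₂ = |E_2 - E_6| = |-13.6057/2² - (-13.6057/6²)|
ΔE₂ = |-3.401425000 - (-0.377936111)| = 3.023489 eV

Since 13.227764 eV > 3.023489 eV, the transition 6 → 1 emits the more energetic photon.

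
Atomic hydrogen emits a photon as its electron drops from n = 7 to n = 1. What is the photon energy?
13.32803 eV

The energy levels are E_n = -13.6057 eV / n².

Energy at n = 7: E_7 = -13.6057 / 7² = -0.27766735 eV
Energy at n = 1: E_1 = -13.6057 / 1² = -13.60570000 eV

For emission (electron falling to lower state), the photon energy is:
E_photon = E_7 - E_1 = |-0.27766735 - (-13.60570000)|
E_photon = 13.32803 eV

This energy is carried away by the emitted photon.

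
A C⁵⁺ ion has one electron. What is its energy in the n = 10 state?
-4.898052 eV

For hydrogen-like ions, the energy levels scale with Z²:
E_n = -13.6057 Z² / n² eV

For C⁵⁺ (Z = 6) at n = 10:
E_10 = -13.6057 × 6² / 10²
E_10 = -13.6057 × 36 / 100
E_10 = -489.8052 / 100
E_10 = -4.898052 eV

The energy is 36 times more negative than hydrogen at the same n due to the stronger nuclear charge.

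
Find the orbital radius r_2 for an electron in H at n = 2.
0.2117 nm (or 2.1167 Å)

The Bohr radius formula is:
r_n = n² a₀ / Z

where a₀ = 0.0529177 nm is the Bohr radius.

For H (Z = 1) at n = 2:
r_2 = 2² × 0.0529177 nm / 1
r_2 = 4 × 0.0529177 nm / 1
r_2 = 0.21167 nm / 1
r_2 = 0.2117 nm

The electron orbits at approximately 0.2117 nm from the nucleus.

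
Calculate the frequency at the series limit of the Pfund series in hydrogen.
1.32e+14 Hz

The series limit corresponds to the transition from n = ∞ to n = 5.
This is the highest energy (shortest wavelength) transition in the Pfund series.

E_∞ = 0 eV
E_5 = -13.6057 / 5² = -0.54422800 eV

Energy at series limit:
ΔE = E_∞ - E_5 = 0 - (-0.54422800) = 0.54422800 eV
E = 0.54422800 eV × (1.602177 × 10⁻¹⁹ J/eV) = 8.7195e-20 J
f = E/h = 8.7195e-20 J / (6.62607 × 10⁻³⁴ J·s) = 1.32e+14 Hz

This energy equals the ionization energy from the n = 5 state of hydrogen.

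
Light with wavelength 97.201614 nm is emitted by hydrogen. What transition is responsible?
n = 4 → n = 1

First, find the photon energy from the wavelength (hc = 1239.84 eV·nm):
E = hc/λ = 1239.84 eV·nm / 97.201614 nm = 12.755344 eV

The energy levels of hydrogen satisfy E_n = -13.6057 / n² eV, so an emission n_i → n_f releases
ΔE = 13.6057 × (1/n_f² − 1/n_i²) eV.

Setting ΔE equal to the photon energy:
1/n_f² − 1/n_i² = 12.755344 / 13.6057 = 0.93750002

Since 1/n_i² must be positive, we need 1/n_f² > 0.93750002, i.e. n_f ≤ 1. For each allowed n_f, solve n_i = (1/n_f² − 0.93750002)^(−1/2) and check whether it is a whole number:
  n_f = 1: 1/n_i² = 1.00000000 − 0.93750002 = 0.06249998 → n_i = 4.000  → integer, n_i = 4 ✓

Only n_f = 1 gives an integer upper level, n_i = 4.

The transition is from n = 4 to n = 1 (emission).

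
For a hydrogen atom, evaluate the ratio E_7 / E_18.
6.612

Using E_n = -13.6057 Z² / n² eV with Z = 1:

E_7 = -13.6057 / 7² = -13.6057 / 49 = -0.277667347 eV
E_18 = -13.6057 / 18² = -13.6057 / 324 = -0.041992901 eV

The ratio is:
E_7/E_18 = (-0.277667347) / (-0.041992901)
E_7/E_18 = (-13.6057/49) / (-13.6057/324)
E_7/E_18 = 324/49
E_7/E_18 = 6.612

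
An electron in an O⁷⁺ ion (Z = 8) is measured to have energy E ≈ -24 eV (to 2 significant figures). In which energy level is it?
n = 6

The exact energy levels follow E_n = -13.6057 Z² / n² eV with Z = 8.

The measured value (-24 eV) is reported to only 2 significant figures, so we must test candidate n values and see which one matches to that precision.

Candidate energies:
  n = 4:  E = -13.6057 × 8² / 4² = -54.42280 eV
  n = 5:  E = -13.6057 × 8² / 5² = -34.83059 eV
  n = 6:  E = -13.6057 × 8² / 6² = -24.18791 eV  ← matches
  n = 7:  E = -13.6057 × 8² / 7² = -17.77071 eV
  n = 8:  E = -13.6057 × 8² / 8² = -13.60570 eV

Checking against the measurement of -24 eV (2 sig figs), only n = 6 agrees:
E_6 = -24.18791 eV, which rounds to -24 eV ✓

Therefore n = 6.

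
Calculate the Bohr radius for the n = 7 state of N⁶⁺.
0.3704 nm (or 3.7042 Å)

The Bohr radius formula is:
r_n = n² a₀ / Z

where a₀ = 0.0529177 nm is the Bohr radius.

For N⁶⁺ (Z = 7) at n = 7:
r_7 = 7² × 0.0529177 nm / 7
r_7 = 49 × 0.0529177 nm / 7
r_7 = 2.59297 nm / 7
r_7 = 0.3704 nm

The electron orbits at approximately 0.3704 nm from the nucleus.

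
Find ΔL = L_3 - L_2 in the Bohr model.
1.05457e-34 J·s (or 1ℏ)

In the Bohr model, L_n = nℏ where ℏ = 1.0545718e-34 J·s.

L_3 = 3ℏ = 3.1637154e-34 J·s
L_2 = 2ℏ = 2.1091436e-34 J·s

ΔL = L_3 - L_2 = (3 - 2)ℏ = 1ℏ
ΔL = 1 × 1.0545718e-34 J·s = 1.05457e-34 J·s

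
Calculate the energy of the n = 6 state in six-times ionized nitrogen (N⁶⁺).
-18.51887 eV

For hydrogen-like ions, the energy levels scale with Z²:
E_n = -13.6057 Z² / n² eV

For N⁶⁺ (Z = 7) at n = 6:
E_6 = -13.6057 × 7² / 6²
E_6 = -13.6057 × 49 / 36
E_6 = -666.6793 / 36
E_6 = -18.51887 eV

The energy is 49 times more negative than hydrogen at the same n due to the stronger nuclear charge.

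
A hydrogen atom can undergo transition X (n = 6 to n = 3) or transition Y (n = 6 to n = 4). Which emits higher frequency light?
6 → 3

Calculate the energy for each transition:

Transition 6 → 3:
ΔE₁ = |E_3 - E_6| = |-13.6057/3² - (-13.6057/6²)|
ΔE₁ = |-1.51174444 - (-0.37793611)| = 1.13381 eV

Transition 6 → 4:
ΔE₂ = |E_4 - E_6| = |-13.6057/4² - (-13.6057/6²)|
ΔE₂ = |-0.85035625 - (-0.37793611)| = 0.47242 eV

Since 1.13381 eV > 0.47242 eV, the transition 6 → 3 emits the more energetic photon.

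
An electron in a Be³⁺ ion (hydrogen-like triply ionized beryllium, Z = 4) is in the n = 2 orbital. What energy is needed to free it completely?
54.423 eV

The ionization energy is the energy needed to remove the electron completely (n → ∞).

For a hydrogen-like ion with Z = 4, E_n = -13.6057 Z² / n² eV.

At n = 2: E_2 = -13.6057 × 4² / 2² = -54.422800 eV
At n = ∞: E_∞ = 0 eV

Ionization energy = E_∞ - E_2 = 0 - (-54.422800) = 54.422800 eV
Ionization energy ≈ 54.423 eV

This is also called the binding energy of the electron in state n = 2.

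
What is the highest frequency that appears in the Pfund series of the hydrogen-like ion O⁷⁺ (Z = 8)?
8.4220e+15 Hz

The series limit corresponds to the transition from n = ∞ to n = 5.
This is the highest energy (shortest wavelength) transition in the Pfund series.

E_∞ = 0 eV
E_5 = -13.6057 × 8² / 5² = -34.830592 eV

Energy at series limit:
ΔE = E_∞ - E_5 = 0 - (-34.830592) = 34.830592 eV
E = 34.830592 eV × (1.602177 × 10⁻¹⁹ J/eV) = 5.580477e-18 J
f = E/h = 5.580477e-18 J / (6.62607 × 10⁻³⁴ J·s) = 8.4220e+15 Hz

This energy equals the ionization energy from the n = 5 state of O⁷⁺.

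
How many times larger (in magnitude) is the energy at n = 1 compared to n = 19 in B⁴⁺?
361.0000

Using E_n = -13.6057 Z² / n² eV with Z = 5:

E_1 = -13.6057 × 5² / 1² = -340.1425 / 1 = -340.1425000000 eV
E_19 = -13.6057 × 5² / 19² = -340.1425 / 361 = -0.9422229917 eV

The ratio is:
E_1/E_19 = (-340.1425000000) / (-0.9422229917)
E_1/E_19 = (-340.1425/1) / (-340.1425/361)
E_1/E_19 = 361/1
E_1/E_19 = 361.0000
(Note: the Z² factors cancel in the ratio.)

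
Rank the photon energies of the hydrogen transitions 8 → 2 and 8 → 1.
8 → 1

Calculate the energy for each transition:

Transition 8 → 2:
ΔE₁ = |E_2 - E_8| = |-13.6057/2² - (-13.6057/8²)|
ΔE₁ = |-3.40142500 - (-0.21258906)| = 3.18884 eV

Transition 8 → 1:
ΔE₂ = |E_1 - E_8| = |-13.6057/1² - (-13.6057/8²)|
ΔE₂ = |-13.60570000 - (-0.21258906)| = 13.39311 eV

Since 13.39311 eV > 3.18884 eV, the transition 8 → 1 emits the more energetic photon.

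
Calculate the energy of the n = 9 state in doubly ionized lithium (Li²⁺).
-1.51 eV

For hydrogen-like ions, the energy levels scale with Z²:
E_n = -13.6057 Z² / n² eV

For Li²⁺ (Z = 3) at n = 9:
E_9 = -13.6057 × 3² / 9²
E_9 = -13.6057 × 9 / 81
E_9 = -122.4513 / 81
E_9 = -1.51 eV

The energy is 9 times more negative than hydrogen at the same n due to the stronger nuclear charge.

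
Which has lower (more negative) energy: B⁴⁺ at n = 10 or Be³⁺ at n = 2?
Be³⁺ at n = 2 (E = -54.42 eV)

Using E_n = -13.6057 Z² / n² eV:

B⁴⁺ (Z = 5) at n = 10:
E = -13.6057 × 5² / 10² = -13.6057 × 25 / 100 = -3.40143 eV

Be³⁺ (Z = 4) at n = 2:
E = -13.6057 × 4² / 2² = -13.6057 × 16 / 4 = -54.42280 eV

Since -54.42280 eV < -3.40143 eV,
Be³⁺ at n = 2 is more tightly bound (requires more energy to ionize).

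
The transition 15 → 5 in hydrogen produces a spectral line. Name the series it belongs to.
Pfund series

The spectral series in hydrogen are named based on the final (lower) energy level:
- Lyman series: n_final = 1 (ultraviolet)
- Balmer series: n_final = 2 (visible/near-UV)
- Paschen series: n_final = 3 (infrared)
- Brackett series: n_final = 4 (infrared)
- Pfund series: n_final = 5 (far infrared)

Since this transition ends at n = 5, it belongs to the Pfund series.

For reference, this 15 → 5 line has photon energy
ΔE = 13.6057 eV × (1/5² - 1/15²) = 0.4837582222 eV,
corresponding to wavelength λ = hc/ΔE = 1239.84 eV·nm / 0.4837582222 eV = 2562.9332 nm in the far infrared region.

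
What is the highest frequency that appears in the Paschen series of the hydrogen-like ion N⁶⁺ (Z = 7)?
1.79e+16 Hz

The series limit corresponds to the transition from n = ∞ to n = 3.
This is the highest energy (shortest wavelength) transition in the Paschen series.

E_∞ = 0 eV
E_3 = -13.6057 × 7² / 3² = -74.07547778 eV

Energy at series limit:
ΔE = E_∞ - E_3 = 0 - (-74.07547778) = 74.07547778 eV
E = 74.07547778 eV × (1.602177 × 10⁻¹⁹ J/eV) = 1.1868e-17 J
f = E/h = 1.1868e-17 J / (6.62607 × 10⁻³⁴ J·s) = 1.79e+16 Hz

This energy equals the ionization energy from the n = 3 state of N⁶⁺.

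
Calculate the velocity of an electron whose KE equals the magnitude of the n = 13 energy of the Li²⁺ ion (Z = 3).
5.04852e+05 m/s (or 0.16840% of c)

The binding energy at n = 13 for Li²⁺ is:
E_13 = -13.6057 × 3²/13² = -0.724563905 eV
|E_13| = 0.724563905 eV

Convert to Joules:
KE = 0.724563905 eV × (1.602177 × 10⁻¹⁹ J/eV) = 1.1608796e-19 J

Using KE = ½mv²:
v = √(2·KE/m_e)
v = √(2 × 1.1608796e-19 J / 9.10938 × 10⁻³¹ kg)
v = 5.04852e+05 m/s

This is approximately 0.16840% the speed of light.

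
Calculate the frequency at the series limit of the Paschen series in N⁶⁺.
1.791e+16 Hz

The series limit corresponds to the transition from n = ∞ to n = 3.
This is the highest energy (shortest wavelength) transition in the Paschen series.

E_∞ = 0 eV
E_3 = -13.6057 × 7² / 3² = -74.07548 eV

Energy at series limit:
ΔE = E_∞ - E_3 = 0 - (-74.07548) = 74.07548 eV
E = 74.07548 eV × (1.602177 × 10⁻¹⁹ J/eV) = 1.18682e-17 J
f = E/h = 1.18682e-17 J / (6.62607 × 10⁻³⁴ J·s) = 1.791e+16 Hz

This energy equals the ionization energy from the n = 3 state of N⁶⁺.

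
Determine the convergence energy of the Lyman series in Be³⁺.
217.69 eV

The series limit corresponds to the transition from n = ∞ to n = 1.
This is the highest energy (shortest wavelength) transition in the Lyman series.

E_∞ = 0 eV
E_1 = -13.6057 × 4² / 1² = -217.69 eV

Energy at series limit:
ΔE = E_∞ - E_1 = 0 - (-217.69) = 217.69 eV

This energy equals the ionization energy from the n = 1 state of Be³⁺.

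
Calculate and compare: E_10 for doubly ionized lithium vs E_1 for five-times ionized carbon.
C⁵⁺ at n = 1 (E = -489.8052 eV)

Using E_n = -13.6057 Z² / n² eV:

Li²⁺ (Z = 3) at n = 10:
E = -13.6057 × 3² / 10² = -13.6057 × 9 / 100 = -1.2245130 eV

C⁵⁺ (Z = 6) at n = 1:
E = -13.6057 × 6² / 1² = -13.6057 × 36 / 1 = -489.8052000 eV

Since -489.8052000 eV < -1.2245130 eV,
C⁵⁺ at n = 1 is more tightly bound (requires more energy to ionize).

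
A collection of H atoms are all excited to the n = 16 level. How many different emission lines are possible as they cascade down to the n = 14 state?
3

The electron can occupy levels n = 14, 15, ..., 16 during de-excitation — that is m = 16 - 14 + 1 = 3 distinct levels.

The number of distinct spectral lines equals the number of ways to choose 2 of these m levels (each pair gives one possible emission transition):

Number of lines = m(m-1)/2 = 3×2/2 = 3

These correspond to all possible transitions between the 3 levels:
16 → 15, 16 → 14, 15 → 14

Each transition produces a photon with a unique energy (and thus wavelength). This count does not depend on Z.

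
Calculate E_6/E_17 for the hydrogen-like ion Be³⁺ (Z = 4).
8.0278

Using E_n = -13.6057 Z² / n² eV with Z = 4:

E_6 = -13.6057 × 4² / 6² = -217.6912 / 36 = -6.0469777778 eV
E_17 = -13.6057 × 4² / 17² = -217.6912 / 289 = -0.7532567474 eV

The ratio is:
E_6/E_17 = (-6.0469777778) / (-0.7532567474)
E_6/E_17 = (-217.6912/36) / (-217.6912/289)
E_6/E_17 = 289/36
E_6/E_17 = 8.0278
(Note: the Z² factors cancel in the ratio.)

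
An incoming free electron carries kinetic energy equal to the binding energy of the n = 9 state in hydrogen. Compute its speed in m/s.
2.43e+05 m/s (or 0.0811% of c)

The binding energy at n = 9 for hydrogen is:
E_9 = -13.6057/9² = -0.167972 eV
|E_9| = 0.167972 eV

Convert to Joules:
KE = 0.167972 eV × (1.602177 × 10⁻¹⁹ J/eV) = 2.6912e-20 J

Using KE = ½mv²:
v = √(2·KE/m_e)
v = √(2 × 2.6912e-20 J / 9.10938 × 10⁻³¹ kg)
v = 2.43e+05 m/s

This is approximately 0.0811% the speed of light.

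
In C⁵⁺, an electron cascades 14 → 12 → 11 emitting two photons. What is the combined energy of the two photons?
1.54897 eV

The energy levels of C⁵⁺ are E_n = -13.6057 × 6² / n² eV.

First transition (14 → 12):
ΔE₁ = |E_12 - E_14|
ΔE₁ = |-3.40142500000 - (-2.49900612245)| = 0.90241888 eV

Second transition (12 → 11):
ΔE₂ = |E_11 - E_12|
ΔE₂ = |-4.04797685950 - (-3.40142500000)| = 0.64655186 eV

Total energy released:
E_total = ΔE₁ + ΔE₂ = 0.90241888 + 0.64655186 = 1.54897 eV

Note: This equals the direct transition 14 → 11: 1.54897 eV ✓
Energy is conserved regardless of the path taken.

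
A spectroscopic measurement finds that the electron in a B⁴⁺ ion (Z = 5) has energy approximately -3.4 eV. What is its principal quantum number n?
n = 10

The exact energy levels follow E_n = -13.6057 Z² / n² eV with Z = 5.

The measured value (-3.4 eV) is reported to only 2 significant figures, so we must test candidate n values and see which one matches to that precision.

Candidate energies:
  n = 8:  E = -13.6057 × 5² / 8² = -5.314727 eV
  n = 9:  E = -13.6057 × 5² / 9² = -4.199290 eV
  n = 10:  E = -13.6057 × 5² / 10² = -3.401425 eV  ← matches
  n = 11:  E = -13.6057 × 5² / 11² = -2.811095 eV
  n = 12:  E = -13.6057 × 5² / 12² = -2.362101 eV

Checking against the measurement of -3.4 eV (2 sig figs), only n = 10 agrees:
E_10 = -3.401425 eV, which rounds to -3.4 eV ✓

Therefore n = 10.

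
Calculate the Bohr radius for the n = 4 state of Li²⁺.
0.2822 nm (or 2.8223 Å)

The Bohr radius formula is:
r_n = n² a₀ / Z

where a₀ = 0.0529177 nm is the Bohr radius.

For Li²⁺ (Z = 3) at n = 4:
r_4 = 4² × 0.0529177 nm / 3
r_4 = 16 × 0.0529177 nm / 3
r_4 = 0.84668 nm / 3
r_4 = 0.2822 nm

The electron orbits at approximately 0.2822 nm from the nucleus.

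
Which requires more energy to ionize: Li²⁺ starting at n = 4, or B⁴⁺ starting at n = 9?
Li²⁺ at n = 4 (E = -7.653 eV)

Using E_n = -13.6057 Z² / n² eV:

Li²⁺ (Z = 3) at n = 4:
E = -13.6057 × 3² / 4² = -13.6057 × 9 / 16 = -7.653206 eV

B⁴⁺ (Z = 5) at n = 9:
E = -13.6057 × 5² / 9² = -13.6057 × 25 / 81 = -4.199290 eV

Since -7.653206 eV < -4.199290 eV,
Li²⁺ at n = 4 is more tightly bound (requires more energy to ionize).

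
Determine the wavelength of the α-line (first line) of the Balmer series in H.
656.111 nm

The longest wavelength corresponds to the smallest energy transition in the series.
The Balmer series has all transitions ending at n_f = 2.

For H, the first line (α-line) is the jump from n = 3 to n = 2:
E_3 = -13.6057 / 3² = -1.5117444 eV
E_2 = -13.6057 / 2² = -3.4014250 eV
ΔE = E_3 - E_2 = 1.8896806 eV

λ = hc/E = 1239.84 eV·nm / 1.8896806 eV
λ = 656.111 nm

This is the α-line of the Balmer series in H.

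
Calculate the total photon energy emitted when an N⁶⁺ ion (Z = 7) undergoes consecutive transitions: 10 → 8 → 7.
6.94 eV

The energy levels of N⁶⁺ are E_n = -13.6057 × 7² / n² eV.

First transition (10 → 8):
ΔE₁ = |E_8 - E_10|
ΔE₁ = |-10.41686406 - (-6.66679300)| = 3.75007 eV

Second transition (8 → 7):
ΔE₂ = |E_7 - E_8|
ΔE₂ = |-13.60570000 - (-10.41686406)| = 3.18884 eV

Total energy released:
E_total = ΔE₁ + ΔE₂ = 3.75007 + 3.18884 = 6.94 eV

Note: This equals the direct transition 10 → 7: 6.94 eV ✓
Energy is conserved regardless of the path taken.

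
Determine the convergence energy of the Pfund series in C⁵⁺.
19.592 eV

The series limit corresponds to the transition from n = ∞ to n = 5.
This is the highest energy (shortest wavelength) transition in the Pfund series.

E_∞ = 0 eV
E_5 = -13.6057 × 6² / 5² = -19.592 eV

Energy at series limit:
ΔE = E_∞ - E_5 = 0 - (-19.592) = 19.592 eV

This energy equals the ionization energy from the n = 5 state of C⁵⁺.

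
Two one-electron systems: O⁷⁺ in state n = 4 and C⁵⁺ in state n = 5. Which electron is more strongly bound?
O⁷⁺ at n = 4 (E = -54.423 eV)

Using E_n = -13.6057 Z² / n² eV:

O⁷⁺ (Z = 8) at n = 4:
E = -13.6057 × 8² / 4² = -13.6057 × 64 / 16 = -54.422800 eV

C⁵⁺ (Z = 6) at n = 5:
E = -13.6057 × 6² / 5² = -13.6057 × 36 / 25 = -19.592208 eV

Since -54.422800 eV < -19.592208 eV,
O⁷⁺ at n = 4 is more tightly bound (requires more energy to ionize).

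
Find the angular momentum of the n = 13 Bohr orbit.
1.3709e-33 J·s (or 13ℏ)

In the Bohr model, angular momentum is quantized:
L = nℏ

where ℏ = h/(2π) = 1.054572e-34 J·s

For n = 13:
L = 13 × 1.054572e-34 J·s
L = 1.3709e-33 J·s

This can also be written as L = 13ℏ.
The angular momentum is an integer multiple of the reduced Planck constant.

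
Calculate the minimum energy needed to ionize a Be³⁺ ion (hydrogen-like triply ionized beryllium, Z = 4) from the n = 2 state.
54.4228 eV

The ionization energy is the energy needed to remove the electron completely (n → ∞).

For a hydrogen-like ion with Z = 4, E_n = -13.6057 Z² / n² eV.

At n = 2: E_2 = -13.6057 × 4² / 2² = -54.4228000 eV
At n = ∞: E_∞ = 0 eV

Ionization energy = E_∞ - E_2 = 0 - (-54.4228000) = 54.4228000 eV
Ionization energy ≈ 54.4228 eV

This is also called the binding energy of the electron in state n = 2.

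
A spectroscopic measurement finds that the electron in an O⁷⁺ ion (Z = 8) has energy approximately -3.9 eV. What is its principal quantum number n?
n = 15

The exact energy levels follow E_n = -13.6057 Z² / n² eV with Z = 8.

The measured value (-3.9 eV) is reported to only 2 significant figures, so we must test candidate n values and see which one matches to that precision.

Candidate energies:
  n = 13:  E = -13.6057 × 8² / 13² = -5.15245 eV
  n = 14:  E = -13.6057 × 8² / 14² = -4.44268 eV
  n = 15:  E = -13.6057 × 8² / 15² = -3.87007 eV  ← matches
  n = 16:  E = -13.6057 × 8² / 16² = -3.40143 eV
  n = 17:  E = -13.6057 × 8² / 17² = -3.01303 eV

Checking against the measurement of -3.9 eV (2 sig figs), only n = 15 agrees:
E_15 = -3.87007 eV, which rounds to -3.9 eV ✓

Therefore n = 15.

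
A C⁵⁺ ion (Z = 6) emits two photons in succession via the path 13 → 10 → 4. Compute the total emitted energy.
27.7146 eV

The energy levels of C⁵⁺ are E_n = -13.6057 × 6² / n² eV.

First transition (13 → 10):
ΔE₁ = |E_10 - E_13|
ΔE₁ = |-4.8980520000 - (-2.8982556213)| = 1.9997964 eV

Second transition (10 → 4):
ΔE₂ = |E_4 - E_10|
ΔE₂ = |-30.6128250000 - (-4.8980520000)| = 25.7147730 eV

Total energy released:
E_total = ΔE₁ + ΔE₂ = 1.9997964 + 25.7147730 = 27.7146 eV

Note: This equals the direct transition 13 → 4: 27.7146 eV ✓
Energy is conserved regardless of the path taken.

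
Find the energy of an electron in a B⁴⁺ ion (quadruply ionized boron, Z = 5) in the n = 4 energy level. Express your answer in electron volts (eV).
-21.25891 eV

The energy levels of a hydrogen-like atom are given by:
E_n = -13.6057 Z² / n² eV  (with Z = 5 for B⁴⁺)

For n = 4:
E_4 = -13.6057 × 5² / 4²
E_4 = -13.6057 × 25 / 16
E_4 = -21.25891 eV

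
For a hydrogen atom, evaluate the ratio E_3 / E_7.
5.44

Using E_n = -13.6057 Z² / n² eV with Z = 1:

E_3 = -13.6057 / 3² = -13.6057 / 9 = -1.51174444 eV
E_7 = -13.6057 / 7² = -13.6057 / 49 = -0.27766735 eV

The ratio is:
E_3/E_7 = (-1.51174444) / (-0.27766735)
E_3/E_7 = (-13.6057/9) / (-13.6057/49)
E_3/E_7 = 49/9
E_3/E_7 = 5.44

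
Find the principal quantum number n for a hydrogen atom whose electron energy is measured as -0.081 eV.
n = 13

The exact energy levels follow E_n = -13.6057 eV / n².

The measured value (-0.081 eV) is reported to only 2 significant figures, so we must test candidate n values and see which one matches to that precision.

Candidate energies:
  n = 11:  E = -13.6057/11² = -0.11244 eV
  n = 12:  E = -13.6057/12² = -0.09448 eV
  n = 13:  E = -13.6057/13² = -0.08051 eV  ← matches
  n = 14:  E = -13.6057/14² = -0.06942 eV
  n = 15:  E = -13.6057/15² = -0.06047 eV

Checking against the measurement of -0.081 eV (2 sig figs), only n = 13 agrees:
E_13 = -0.08051 eV, which rounds to -0.081 eV ✓

Therefore n = 13.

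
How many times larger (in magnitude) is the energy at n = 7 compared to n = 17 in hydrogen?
5.90

Using E_n = -13.6057 Z² / n² eV with Z = 1:

E_7 = -13.6057 / 7² = -13.6057 / 49 = -0.27766735 eV
E_17 = -13.6057 / 17² = -13.6057 / 289 = -0.04707855 eV

The ratio is:
E_7/E_17 = (-0.27766735) / (-0.04707855)
E_7/E_17 = (-13.6057/49) / (-13.6057/289)
E_7/E_17 = 289/49
E_7/E_17 = 5.90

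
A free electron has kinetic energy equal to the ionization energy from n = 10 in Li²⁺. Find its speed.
6.56e+05 m/s (or 0.22% of c)

The binding energy at n = 10 for Li²⁺ is:
E_10 = -13.6057 × 3²/10² = -1.22451 eV
|E_10| = 1.22451 eV

Convert to Joules:
KE = 1.22451 eV × (1.602177 × 10⁻¹⁹ J/eV) = 1.9619e-19 J

Using KE = ½mv²:
v = √(2·KE/m_e)
v = √(2 × 1.9619e-19 J / 9.10938 × 10⁻³¹ kg)
v = 6.56e+05 m/s

This is approximately 0.22% the speed of light.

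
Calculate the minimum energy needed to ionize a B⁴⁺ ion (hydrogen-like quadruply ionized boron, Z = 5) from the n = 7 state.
6.942 eV

The ionization energy is the energy needed to remove the electron completely (n → ∞).

For a hydrogen-like ion with Z = 5, E_n = -13.6057 Z² / n² eV.

At n = 7: E_7 = -13.6057 × 5² / 7² = -6.941684 eV
At n = ∞: E_∞ = 0 eV

Ionization energy = E_∞ - E_7 = 0 - (-6.941684) = 6.941684 eV
Ionization energy ≈ 6.942 eV

This is also called the binding energy of the electron in state n = 7.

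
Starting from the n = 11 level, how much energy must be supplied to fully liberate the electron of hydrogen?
0.11 eV

The ionization energy is the energy needed to remove the electron completely (n → ∞).

For hydrogen, E_n = -13.6057 eV / n².

At n = 11: E_11 = -13.6057 / 11² = -0.11244 eV
At n = ∞: E_∞ = 0 eV

Ionization energy = E_∞ - E_11 = 0 - (-0.11244) = 0.11244 eV
Ionization energy ≈ 0.11 eV

This is also called the binding energy of the electron in state n = 11.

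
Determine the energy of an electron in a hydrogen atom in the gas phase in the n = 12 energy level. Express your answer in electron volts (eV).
-0.0945 eV

The energy levels of a hydrogen-like atom are given by:
E_n = -13.6057 eV / n²

For n = 12:
E_12 = -13.6057 eV / 12²
E_12 = -13.6057 eV / 144
E_12 = -0.0945 eV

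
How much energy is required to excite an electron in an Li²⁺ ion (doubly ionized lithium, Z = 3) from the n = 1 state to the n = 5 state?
117.55325 eV

The energy levels of a hydrogen-like atom are E_n = -13.6057 Z² eV / n².

Energy at n = 1: E_1 = -13.6057 × 3² / 1² = -122.45130000 eV
Energy at n = 5: E_5 = -13.6057 × 3² / 5² = -4.89805200 eV

The excitation energy is the difference:
ΔE = E_5 - E_1
ΔE = -4.89805200 - (-122.45130000)
ΔE = 117.55325 eV

Since this is positive, energy must be absorbed (photon absorption).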